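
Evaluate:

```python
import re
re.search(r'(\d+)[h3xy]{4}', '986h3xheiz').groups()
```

('986',)

The pattern matches one or more of a digit (captured); then exactly 4 of one of [h3xy].
`re.search` tries every starting position until one works.
The match spans [0:7] → '986h3xh'.
Captured: group 1 = '986'.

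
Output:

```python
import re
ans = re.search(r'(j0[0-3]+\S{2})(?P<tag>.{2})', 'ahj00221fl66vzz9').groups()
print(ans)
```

('j00221fl', '66')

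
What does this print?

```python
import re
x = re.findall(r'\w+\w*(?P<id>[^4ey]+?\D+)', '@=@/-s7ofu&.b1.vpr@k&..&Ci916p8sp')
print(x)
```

['&.b', '.vpr@k&..&Ci', 'sp']

The pattern matches one or more of a word character; then zero or more of a word character; then one or more of any character except [4ey] (lazy), then one or more of a non-digit (captured as 'id').
Lazy quantifiers expand one character at a time until the remainder of the pattern can match.
Scanning left to right: at [5:13] match 's7ofu&.b', group 1 = '&.b'; at [13:26] match '1.vpr@k&..&Ci', group 1 = '.vpr@k&..&Ci'; at [26:33] match '916p8sp', group 1 = 'sp'.
Because there's exactly one group, `findall` drops the full match and keeps group 1 from each hit.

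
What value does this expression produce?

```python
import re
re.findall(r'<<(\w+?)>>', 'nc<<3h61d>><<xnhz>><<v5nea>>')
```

Scanning left to right: at [2:11] match '<<3h61d>>', group 1 = '3h61d'; at [11:19] match '<<xnhz>>', group 1 = 'xnhz'; at [19:28] match '<<v5nea>>', group 1 = 'v5nea'.
With a single group, `findall` returns only what that group captured — 3 items.

['3h61d', 'xnhz', 'v5nea']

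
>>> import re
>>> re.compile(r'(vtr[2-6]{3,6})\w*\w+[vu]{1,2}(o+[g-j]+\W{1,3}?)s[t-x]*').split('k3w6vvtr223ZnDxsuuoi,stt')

The pattern matches the literal 'vtr', then 3 to 6 of a character in [2-6] (captured); then zero or more of a word character, then one or more of a word character, then 1 to 2 of one of [vu]; then one or more of the literal 'o', then one or more of a character in [g-j], then 1 to 3 of a non-word character (lazy) (captured); then the literal 's', then zero or more of a character in [t-x].
Matches to split on: at [5:24] → 'vtr223ZnDxsuuoi,stt'.
The group in the pattern means `split` returns the separators' captures alongside the pieces.

['k3w6v', 'vtr223', 'oi,', '']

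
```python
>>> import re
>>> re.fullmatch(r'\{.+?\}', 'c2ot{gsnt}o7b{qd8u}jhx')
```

None

`fullmatch` succeeds only if the pattern covers the string from start to end.
Here the string isn't matched end-to-end, so the call returns None.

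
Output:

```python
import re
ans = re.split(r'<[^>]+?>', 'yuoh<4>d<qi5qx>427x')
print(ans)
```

['yuoh', 'd', '427x']

Matches to split on: at [4:7] → '<4>'; at [8:15] → '<qi5qx>'.
Each match becomes a cut point; 3 segments remain.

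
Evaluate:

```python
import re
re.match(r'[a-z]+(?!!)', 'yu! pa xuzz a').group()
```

With `match`, the pattern is implicitly anchored at the beginning.
The match spans [0:1] → 'y'.

'y'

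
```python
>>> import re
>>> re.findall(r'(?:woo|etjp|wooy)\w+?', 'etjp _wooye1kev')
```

['wooy']

Branches in `(...|...)` are attempted left-to-right; the first branch that allows the whole pattern to succeed is taken.
Matches: at [6:10] → 'wooy'.
With no groups in the pattern, `findall` gives back each whole match — 1 here.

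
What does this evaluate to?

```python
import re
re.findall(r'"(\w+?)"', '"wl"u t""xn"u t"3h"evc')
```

Walking the string: at [0:4] match '"wl"', group 1 = 'wl'; at [8:12] match '"xn"', group 1 = 'xn'; at [15:19] match '"3h"', group 1 = '3h'.
With a single group, `findall` returns only what that group captured — 3 items.

['wl', 'xn', '3h']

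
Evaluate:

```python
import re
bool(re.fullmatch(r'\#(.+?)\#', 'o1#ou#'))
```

`re.fullmatch` is like wrapping the pattern in `^…$` (in single-line mode).
Here the string isn't matched end-to-end, so the call returns None, and `bool(None)` is False.

False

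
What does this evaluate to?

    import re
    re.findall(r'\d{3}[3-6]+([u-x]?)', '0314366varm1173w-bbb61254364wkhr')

['v', 'w', 'w']

Pattern: exactly 3 of a digit, then one or more of a character in [3-6]; then optionally a character in [u-x] (captured).
Walking the string: at [0:8] match '0314366v', group 1 = 'v'; at [11:16] match '1173w', group 1 = 'w'; at [20:29] match '61254364w', group 1 = 'w'.
Because there's exactly one group, `findall` drops the full match and keeps group 1 from each hit.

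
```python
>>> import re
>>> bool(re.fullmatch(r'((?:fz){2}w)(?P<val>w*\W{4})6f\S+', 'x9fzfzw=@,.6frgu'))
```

False

This matches the literal 'fz' repeated 2 times, then a literal 'w' (captured); then zero or more of the literal 'w', then exactly 4 of a non-word character (captured as 'val'); then the literal '6f', then one or more of a non-whitespace character.
For `fullmatch`, every character of the input must be accounted for by the pattern.
Here the string isn't matched end-to-end, so the call returns None, and `bool(None)` is False.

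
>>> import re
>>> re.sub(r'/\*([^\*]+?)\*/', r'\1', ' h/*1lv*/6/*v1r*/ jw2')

Matches: at [2:9] → '/*1lv*/'; at [10:17] → '/*v1r*/'.
The replacement refers to a captured group, so each match is rewritten using its own captured text.

' h1lv6v1r jw2'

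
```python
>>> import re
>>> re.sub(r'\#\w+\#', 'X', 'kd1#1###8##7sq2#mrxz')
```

`sub` substitutes 'X' at each match site.

'kd1X#XXmrxz'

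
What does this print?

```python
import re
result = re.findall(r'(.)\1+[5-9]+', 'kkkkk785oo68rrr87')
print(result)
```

['k', 'o', 'r']

A backreference is literal: `\1` must see the identical characters the first group matched.
Walking the string: at [0:8] match 'kkkkk785', group 1 = 'k'; at [8:12] match 'oo68', group 1 = 'o'; at [12:17] match 'rrr87', group 1 = 'r'.
Because there's exactly one group, `findall` drops the full match and keeps group 1 from each hit.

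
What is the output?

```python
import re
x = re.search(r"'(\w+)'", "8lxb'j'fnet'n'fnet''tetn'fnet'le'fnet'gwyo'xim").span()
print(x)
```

(4, 7)

`search` walks the string left to right and returns the first match it finds.
The match spans [4:7] → "'j'".
Captured: group 1 = 'j'.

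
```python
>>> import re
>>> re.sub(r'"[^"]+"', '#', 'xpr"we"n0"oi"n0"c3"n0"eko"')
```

Matches: at [3:7] → '"we"'; at [9:13] → '"oi"'; at [15:19] → '"c3"'; at [21:26] → '"eko"'.
Each match is replaced by '#'.

'xpr#n0#n0#n0#'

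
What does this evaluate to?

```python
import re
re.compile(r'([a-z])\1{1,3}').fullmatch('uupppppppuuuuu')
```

A backreference is literal: `\1` must see the identical characters the first group matched.
`fullmatch` succeeds only if the pattern covers the string from start to end.
Here the pattern can't cover the whole string, so the call returns None.

None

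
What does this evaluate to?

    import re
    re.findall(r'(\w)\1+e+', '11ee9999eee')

['1', '9']

A backreference is literal: `\1` must see the identical characters the first group matched.
One capturing group, so `findall` returns just the captured substring from each match — 2 in all.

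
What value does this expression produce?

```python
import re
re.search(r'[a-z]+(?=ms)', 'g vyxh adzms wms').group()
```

The `(?=…)`/`(?<=…)` assertion just peeks at neighbouring text; it doesn't advance the match position.
Unlike `match`, `search` isn't anchored — it looks for the pattern anywhere in the string.
The match spans [7:10] → 'adz'.

'adz'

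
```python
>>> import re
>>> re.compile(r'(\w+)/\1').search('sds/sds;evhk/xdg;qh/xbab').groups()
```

The backreference `\1` re-matches whatever the first group consumed, character for character.
`re.search` tries every starting position until one works.
The match spans [0:7] → 'sds/sds'.
Captured: group 1 = 'sds'.

('sds',)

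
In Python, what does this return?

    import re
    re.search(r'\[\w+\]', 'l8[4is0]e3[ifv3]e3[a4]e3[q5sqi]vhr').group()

The match spans [2:8] → '[4is0]'.

'[4is0]'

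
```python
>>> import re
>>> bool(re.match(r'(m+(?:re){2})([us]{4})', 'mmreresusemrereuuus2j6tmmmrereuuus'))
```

The pattern matches one or more of the literal 'm', then the literal 're' repeated 2 times (captured); then exactly 4 of one of [us] (captured).
With `match`, the pattern is implicitly anchored at the beginning.
Here the string doesn't start with a match, so the call returns None, and `bool(None)` is False.

False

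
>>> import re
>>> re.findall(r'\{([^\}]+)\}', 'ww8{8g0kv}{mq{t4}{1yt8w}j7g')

['8g0kv', 'mq{t4', '1yt8w']

Matches: at [3:10] match '{8g0kv}', group 1 = '8g0kv'; at [10:17] match '{mq{t4}', group 1 = 'mq{t4'; at [17:24] match '{1yt8w}', group 1 = '1yt8w'.
Because there's exactly one group, `findall` drops the full match and keeps group 1 from each hit.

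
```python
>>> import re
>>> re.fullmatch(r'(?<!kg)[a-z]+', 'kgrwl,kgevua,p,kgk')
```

`fullmatch` succeeds only if the pattern covers the string from start to end.
Here the string isn't matched end-to-end, so the call returns None.

None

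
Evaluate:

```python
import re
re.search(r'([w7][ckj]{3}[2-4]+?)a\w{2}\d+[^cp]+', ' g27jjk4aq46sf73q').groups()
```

('7jjk4',)

The pattern matches one of [w7], then exactly 3 of one of [ckj], then one or more of a character in [2-4] (lazy) (captured); then a literal 'a'; then exactly 2 of a word character, then one or more of a digit, then one or more of any character except [cp].
Unlike `match`, `search` isn't anchored — it looks for the pattern anywhere in the string.
The match spans [3:17] → '7jjk4aq46sf73q'.
Captured: group 1 = '7jjk4'.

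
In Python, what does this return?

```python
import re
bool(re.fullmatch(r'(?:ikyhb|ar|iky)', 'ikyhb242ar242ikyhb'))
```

False

`re.fullmatch` is like wrapping the pattern in `^…$` (in single-line mode).
Here the string isn't matched end-to-end, so the call returns None, and `bool(None)` is False.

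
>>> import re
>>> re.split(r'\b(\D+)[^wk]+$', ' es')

[' ', 'e', '']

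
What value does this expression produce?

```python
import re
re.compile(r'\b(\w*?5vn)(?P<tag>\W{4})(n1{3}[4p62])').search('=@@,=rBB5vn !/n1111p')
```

Here nothing in the string fits, so the call returns None.

None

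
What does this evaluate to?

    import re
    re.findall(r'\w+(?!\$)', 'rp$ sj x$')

['r', 'sj']

Because the assertion is negative and zero-width, positions next to the forbidden text are skipped.
Walking the string: at [0:1] → 'r'; at [4:6] → 'sj'.
With no groups in the pattern, `findall` gives back each whole match — 2 here.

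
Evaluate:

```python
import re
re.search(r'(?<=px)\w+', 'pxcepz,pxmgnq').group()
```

'cepz'

Lookahead/lookbehind check context without consuming it, so the matched span excludes the asserted characters.
`re.search` scans for the first position where the pattern succeeds.
The match spans [2:6] → 'cepz'.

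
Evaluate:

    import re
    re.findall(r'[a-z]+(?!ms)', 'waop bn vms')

['waop', 'bn', 'vms']

The negative lookahead/lookbehind blocks any match where the forbidden context is present.
Scanning left to right: at [0:4] → 'waop'; at [5:7] → 'bn'; at [8:11] → 'vms'.
With no groups in the pattern, `findall` gives back each whole match — 3 here.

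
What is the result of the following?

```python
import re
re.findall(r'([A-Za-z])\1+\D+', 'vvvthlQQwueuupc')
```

['v']

A backreference is literal: `\1` must see the identical characters the first group matched.
`findall` collects group 1 from the one match (1 total).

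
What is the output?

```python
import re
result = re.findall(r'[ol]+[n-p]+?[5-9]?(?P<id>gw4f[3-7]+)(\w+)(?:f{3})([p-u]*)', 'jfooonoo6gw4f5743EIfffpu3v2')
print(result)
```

[('gw4f5743', 'EI', 'pu')]

Multiple groups make `findall` return tuples — one 3-tuple for the one match.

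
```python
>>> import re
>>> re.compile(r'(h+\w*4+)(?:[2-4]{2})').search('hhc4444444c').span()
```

Pattern: one or more of a literal 'h', then zero or more of a word character, then one or more of the literal '4' (captured); then exactly 2 of a character in [2-4] (non-capturing group).
`search` walks the string left to right and returns the first match it finds.
The match spans [0:10] → 'hhc4444444'.
Captured: group 1 = 'hhc44444'.

(0, 10)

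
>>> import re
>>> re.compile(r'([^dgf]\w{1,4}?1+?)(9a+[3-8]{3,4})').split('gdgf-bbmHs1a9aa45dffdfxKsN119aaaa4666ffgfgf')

This matches any character except [dgf], then 1 to 4 of a word character (lazy), then one or more of the literal '1' (lazy) (captured); then a literal '9', then one or more of the literal 'a', then 3 to 4 of a character in [3-8] (captured).
The group in the pattern means `split` returns the separators' captures alongside the pieces.

['gdgf-bbmHs1a9aa45dffdf', 'xKsN11', '9aaaa4666', 'ffgfgf']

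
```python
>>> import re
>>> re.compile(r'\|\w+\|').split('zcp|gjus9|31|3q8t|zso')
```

['zcp', '31', 'zso']

Matches to split on: at [3:10] → '|gjus9|'; at [12:18] → '|3q8t|'.
The string is cut at each match, leaving 3 pieces.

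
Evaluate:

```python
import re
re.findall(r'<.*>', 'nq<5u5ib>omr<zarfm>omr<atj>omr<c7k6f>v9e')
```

Matches: at [2:37] → '<5u5ib>omr<zarfm>omr<atj>omr<c7k6f>'.
No capturing groups, so `findall` returns the 1 full match string.

['<5u5ib>omr<zarfm>omr<atj>omr<c7k6f>']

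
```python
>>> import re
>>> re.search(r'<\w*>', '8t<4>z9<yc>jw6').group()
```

The match spans [2:5] → '<4>'.

'<4>'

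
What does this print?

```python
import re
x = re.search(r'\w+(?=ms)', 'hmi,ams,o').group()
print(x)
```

a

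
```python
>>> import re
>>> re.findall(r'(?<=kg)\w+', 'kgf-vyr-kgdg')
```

['f', 'dg']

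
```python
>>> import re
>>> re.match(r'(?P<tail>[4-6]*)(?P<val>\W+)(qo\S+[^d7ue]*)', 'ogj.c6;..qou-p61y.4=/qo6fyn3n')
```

With `match`, the pattern is implicitly anchored at the beginning.
Here the string doesn't start with a match, so the call returns None.

None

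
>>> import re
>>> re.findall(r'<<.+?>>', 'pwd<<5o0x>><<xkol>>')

['<<5o0x>>', '<<xkol>>']

Walking the string: at [3:11] → '<<5o0x>>'; at [11:19] → '<<xkol>>'.
With no groups in the pattern, `findall` gives back each whole match — 2 here.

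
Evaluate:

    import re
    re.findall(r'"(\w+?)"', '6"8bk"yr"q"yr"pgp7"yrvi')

Walking the string: at [1:6] match '"8bk"', group 1 = '8bk'; at [8:11] match '"q"', group 1 = 'q'; at [13:19] match '"pgp7"', group 1 = 'pgp7'.
With a single group, `findall` returns only what that group captured — 3 items.

['8bk', 'q', 'pgp7']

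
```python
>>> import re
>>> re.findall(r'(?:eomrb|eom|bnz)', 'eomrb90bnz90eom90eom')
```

The regex engine tests alternatives in the order written; an earlier branch that matches wins even if a later one would match more.
Scanning left to right: at [0:5] → 'eomrb'; at [7:10] → 'bnz'; at [12:15] → 'eom'; at [17:20] → 'eom'.
`findall` yields the raw match text (4 of them) because the pattern has no groups.

['eomrb', 'bnz', 'eom', 'eom']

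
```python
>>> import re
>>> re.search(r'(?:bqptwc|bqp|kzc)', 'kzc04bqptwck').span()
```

The match spans [0:3] → 'kzc'.

(0, 3)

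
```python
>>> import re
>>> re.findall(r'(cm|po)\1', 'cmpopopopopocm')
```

['po', 'po']

`\1` has to match the exact text group 1 already captured.
One capturing group, so `findall` returns just the captured substring from each match — 2 in all.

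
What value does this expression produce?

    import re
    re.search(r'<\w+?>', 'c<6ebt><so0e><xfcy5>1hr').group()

The match spans [1:7] → '<6ebt>'.

'<6ebt>'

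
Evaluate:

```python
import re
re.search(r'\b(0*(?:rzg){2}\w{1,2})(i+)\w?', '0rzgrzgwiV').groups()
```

The match spans [0:10] → '0rzgrzgwiV'.
Captured: group 1 = '0rzgrzgw', group 2 = 'i'.

('0rzgrzgw', 'i')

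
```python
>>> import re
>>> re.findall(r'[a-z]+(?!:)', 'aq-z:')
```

A negative assertion filters positions out without eating any characters.
Since nothing is captured, `findall` lists the 1 matched substring directly.

['aq']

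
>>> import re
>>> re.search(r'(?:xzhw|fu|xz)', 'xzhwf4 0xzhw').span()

(0, 4)

Alternation tries branches left to right and keeps the first one that lets the overall match succeed at that position.
`re.search` tries every starting position until one works.
The match spans [0:4] → 'xzhw'.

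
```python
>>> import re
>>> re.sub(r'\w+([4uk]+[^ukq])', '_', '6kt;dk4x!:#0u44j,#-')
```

'_;_!:#_,#-'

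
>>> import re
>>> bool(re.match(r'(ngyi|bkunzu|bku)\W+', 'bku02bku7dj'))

False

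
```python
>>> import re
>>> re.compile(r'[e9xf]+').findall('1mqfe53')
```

The pattern matches one or more of one of [e9xf].
Matches: at [3:5] → 'fe'.
With no groups in the pattern, `findall` gives back each whole match — 1 here.

['fe']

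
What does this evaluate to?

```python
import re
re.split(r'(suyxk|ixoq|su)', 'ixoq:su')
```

Matches to split on: at [0:4] → 'ixoq'; at [5:7] → 'su'.
Because the pattern has a capturing group, `split` also inserts each captured text between the pieces.

['', 'ixoq', ':', 'su', '']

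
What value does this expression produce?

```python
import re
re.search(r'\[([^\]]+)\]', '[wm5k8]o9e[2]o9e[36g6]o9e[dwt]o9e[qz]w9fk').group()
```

The match spans [0:7] → '[wm5k8]'.

'[wm5k8]'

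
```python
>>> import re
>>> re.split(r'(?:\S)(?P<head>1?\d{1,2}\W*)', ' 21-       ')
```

This matches a non-whitespace character (non-capturing group); then optionally the literal '1', then 1 to 2 of a digit, then zero or more of a non-word character (captured as 'head').
Matches to split on: at [1:11] → '21-       '.
The group in the pattern means `split` returns the separators' captures alongside the pieces.

[' ', '1-       ', '']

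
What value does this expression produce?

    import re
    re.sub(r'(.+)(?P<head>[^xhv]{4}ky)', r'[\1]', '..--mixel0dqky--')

The replacement refers to a captured group, so each match is rewritten using its own captured text.

'[..--mixe]--'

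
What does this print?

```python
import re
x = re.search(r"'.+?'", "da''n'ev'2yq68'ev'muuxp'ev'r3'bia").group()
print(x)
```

''n'

Because the quantifier is non-greedy, it stops expanding at the earliest point where the rest of the pattern can succeed.
The match spans [2:6] → "''n'".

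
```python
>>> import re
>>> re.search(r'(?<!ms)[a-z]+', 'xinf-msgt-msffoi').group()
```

'xinf'

A negative assertion filters positions out without eating any characters.
Unlike `match`, `search` isn't anchored — it looks for the pattern anywhere in the string.
The match spans [0:4] → 'xinf'.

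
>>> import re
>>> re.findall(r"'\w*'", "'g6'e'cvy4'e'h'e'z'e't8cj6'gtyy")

Scanning left to right: at [0:4] → "'g6'"; at [5:11] → "'cvy4'"; at [12:15] → "'h'"; at [16:19] → "'z'"; at [20:27] → "'t8cj6'".
Since nothing is captured, `findall` lists the 5 matched substrings directly.

["'g6'", "'cvy4'", "'h'", "'z'", "'t8cj6'"]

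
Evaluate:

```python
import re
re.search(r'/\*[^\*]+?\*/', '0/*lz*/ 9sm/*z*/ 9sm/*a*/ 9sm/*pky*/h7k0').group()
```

`search` walks the string left to right and returns the first match it finds.
The match spans [1:7] → '/*lz*/'.

'/*lz*/'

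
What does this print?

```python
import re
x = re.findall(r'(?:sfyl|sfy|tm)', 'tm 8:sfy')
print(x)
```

Walking the string: at [0:2] → 'tm'; at [5:8] → 'sfy'.
No capturing groups, so `findall` returns the 2 full match strings.

['tm', 'sfy']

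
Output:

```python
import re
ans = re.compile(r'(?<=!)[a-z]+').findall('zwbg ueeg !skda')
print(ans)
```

['skda']

The `(?=…)`/`(?<=…)` assertion just peeks at neighbouring text; it doesn't advance the match position.
Walking the string: at [11:15] → 'skda'.
`findall` yields the raw match text (1 of them) because the pattern has no groups.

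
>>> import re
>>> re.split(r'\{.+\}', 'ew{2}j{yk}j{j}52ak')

Matches to split on: at [2:14] → '{2}j{yk}j{j}'.
Each match becomes a cut point; 2 segments remain.

['ew', '52ak']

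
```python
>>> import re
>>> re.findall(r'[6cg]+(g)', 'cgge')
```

['g']

This matches one or more of one of [6cg]; then a literal 'g' (captured).
Matches: at [0:3] match 'cgg', group 1 = 'g'.
Because there's exactly one group, `findall` drops the full match and keeps group 1 from the one hit.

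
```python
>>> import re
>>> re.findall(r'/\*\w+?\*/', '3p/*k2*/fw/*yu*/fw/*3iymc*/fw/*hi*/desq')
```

['/*k2*/', '/*yu*/', '/*3iymc*/', '/*hi*/']

Matches: at [2:8] → '/*k2*/'; at [10:16] → '/*yu*/'; at [18:27] → '/*3iymc*/'; at [29:35] → '/*hi*/'.
`findall` yields the raw match text (4 of them) because the pattern has no groups.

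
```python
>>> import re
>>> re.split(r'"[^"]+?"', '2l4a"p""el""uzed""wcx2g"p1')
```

['2l4a', '', '', '', 'p1']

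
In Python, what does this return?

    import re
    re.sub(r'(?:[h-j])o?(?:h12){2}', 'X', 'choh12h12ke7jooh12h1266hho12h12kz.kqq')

'cXke7jooh12h1266hho12h12kz.kqq'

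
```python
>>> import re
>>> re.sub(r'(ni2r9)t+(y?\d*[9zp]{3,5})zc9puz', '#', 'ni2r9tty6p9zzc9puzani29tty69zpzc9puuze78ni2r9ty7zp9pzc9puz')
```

'#ani29tty69zpzc9puuze78#'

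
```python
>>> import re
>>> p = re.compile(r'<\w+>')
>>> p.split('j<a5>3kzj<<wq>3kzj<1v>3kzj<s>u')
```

Matches to split on: at [1:5] → '<a5>'; at [10:14] → '<wq>'; at [18:22] → '<1v>'; at [26:29] → '<s>'.
`split` removes every match and returns the 5 fragments in between.

['j', '3kzj<', '3kzj', '3kzj', 'u']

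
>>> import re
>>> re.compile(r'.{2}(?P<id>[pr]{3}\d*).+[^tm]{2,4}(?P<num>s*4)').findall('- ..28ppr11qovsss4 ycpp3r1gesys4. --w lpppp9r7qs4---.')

The pattern matches exactly 2 of any character; then exactly 3 of one of [pr], then zero or more of a digit (captured as 'id'); then one or more of any character, then 2 to 4 of any character except [tm]; then zero or more of the literal 's', then a literal '4' (captured as 'num').
Matches: at [4:49] match '28ppr11qovsss4 ycpp3r1gesys4. --w lpppp9r7qs4', groups = ('ppr11', '4').
2 groups means the one result is a tuple of 2 captured strings — 1 here.

[('ppr11', '4')]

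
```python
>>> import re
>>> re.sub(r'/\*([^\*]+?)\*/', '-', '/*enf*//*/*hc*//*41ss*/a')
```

Matches: at [0:7] → '/*enf*/'; at [9:15] → '/*hc*/'; at [15:23] → '/*41ss*/'.
Every occurrence is swapped for '-'.

'-/*--a'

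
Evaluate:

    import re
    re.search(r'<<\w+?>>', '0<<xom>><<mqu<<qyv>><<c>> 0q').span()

(1, 8)

`re.search` tries every starting position until one works.
The match spans [1:8] → '<<xom>>'.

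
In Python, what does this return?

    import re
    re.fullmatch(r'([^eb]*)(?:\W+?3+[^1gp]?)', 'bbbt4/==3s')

None

The pattern matches zero or more of any character except [eb] (captured); then one or more of a non-word character (lazy), then one or more of the literal '3', then optionally any character except [1gp] (non-capturing group).
`fullmatch` succeeds only if the pattern covers the string from start to end.
Here there's no way to consume every character, so the call returns None.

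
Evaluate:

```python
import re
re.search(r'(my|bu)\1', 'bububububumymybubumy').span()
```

(0, 4)

`\1` is not a pattern — it's the concrete string captured by group 1, re-applied verbatim.
Unlike `match`, `search` isn't anchored — it looks for the pattern anywhere in the string.
The match spans [0:4] → 'bubu'.
Captured: group 1 = 'bu'.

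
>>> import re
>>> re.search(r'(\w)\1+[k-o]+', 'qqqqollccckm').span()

(0, 7)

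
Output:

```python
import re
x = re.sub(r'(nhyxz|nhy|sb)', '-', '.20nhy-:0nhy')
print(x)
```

Every occurrence is swapped for '-'.

.20--:0-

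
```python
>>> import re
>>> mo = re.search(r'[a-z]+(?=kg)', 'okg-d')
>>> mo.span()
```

(0, 1)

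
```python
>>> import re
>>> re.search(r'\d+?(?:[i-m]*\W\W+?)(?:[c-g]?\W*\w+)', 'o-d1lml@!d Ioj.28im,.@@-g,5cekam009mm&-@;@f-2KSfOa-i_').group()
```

'1lml@!d Ioj'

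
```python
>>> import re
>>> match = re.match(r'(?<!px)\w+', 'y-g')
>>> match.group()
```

'y'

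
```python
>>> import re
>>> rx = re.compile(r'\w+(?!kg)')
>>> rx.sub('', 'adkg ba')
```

Because the assertion is negative and zero-width, positions next to the forbidden text are skipped.
Every occurrence is swapped for ''.

' '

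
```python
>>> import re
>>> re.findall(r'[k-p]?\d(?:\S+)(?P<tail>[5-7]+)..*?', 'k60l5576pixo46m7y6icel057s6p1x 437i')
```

A non-greedy quantifier consumes as few characters as it can — just enough that the remainder of the pattern still matches from where it stops; whatever follows it matches normally.
`findall` collects group 1 from each match (2 total).

['6', '7']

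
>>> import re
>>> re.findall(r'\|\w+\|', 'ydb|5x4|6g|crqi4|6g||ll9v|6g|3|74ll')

['|5x4|', '|crqi4|', '|ll9v|', '|3|']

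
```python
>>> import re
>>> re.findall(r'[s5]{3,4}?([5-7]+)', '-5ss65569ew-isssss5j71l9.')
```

With a single group, `findall` returns only what that group captured — 2 items.

['6556', '5']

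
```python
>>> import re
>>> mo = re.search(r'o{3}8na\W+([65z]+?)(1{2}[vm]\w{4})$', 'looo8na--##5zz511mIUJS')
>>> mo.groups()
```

The match spans [1:22] → 'ooo8na--##5zz511mIUJS'.
Captured: group 1 = '5zz5', group 2 = '11mIUJS'.

('5zz5', '11mIUJS')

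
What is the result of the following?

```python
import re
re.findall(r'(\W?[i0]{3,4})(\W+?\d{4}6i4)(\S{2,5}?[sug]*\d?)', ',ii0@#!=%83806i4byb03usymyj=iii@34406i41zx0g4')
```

[(',ii0', '@#!=%83806i4', 'by'), ('=iii', '@34406i4', '1z')]

Pattern: optionally a non-word character, then 3 to 4 of one of [i0] (captured); then one or more of a non-word character (lazy), then exactly 4 of a digit, then the literal '6i4' (captured); then 2 to 5 of a non-whitespace character (lazy), then zero or more of one of [sug], then optionally a digit (captured).
Because the quantifier is non-greedy, it stops expanding at the earliest point where the rest of the pattern can succeed.
Matches: at [0:18] match ',ii0@#!=%83806i4by', groups = (',ii0', '@#!=%83806i4', 'by'); at [27:41] match '=iii@34406i41z', groups = ('=iii', '@34406i4', '1z').
3 groups means each result is a tuple of 3 captured strings — 2 here.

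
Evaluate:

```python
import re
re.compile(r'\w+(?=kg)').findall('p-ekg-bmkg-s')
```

['e', 'bm']

The lookaround is zero-width — it requires the adjacent text to match without consuming it, so the asserted text isn't part of the match.
With no groups in the pattern, `findall` gives back each whole match — 2 here.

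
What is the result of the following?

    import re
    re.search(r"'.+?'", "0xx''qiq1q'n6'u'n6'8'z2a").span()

Because the quantifier is non-greedy, it stops expanding at the earliest point where the rest of the pattern can succeed.
`search` walks the string left to right and returns the first match it finds.
The match spans [3:11] → "''qiq1q'".

(3, 11)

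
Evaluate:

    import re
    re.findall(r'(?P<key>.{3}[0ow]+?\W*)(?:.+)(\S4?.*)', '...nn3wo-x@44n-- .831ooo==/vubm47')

[('nn3w', '7')]

This matches exactly 3 of any character, then one or more of one of [0ow] (lazy), then zero or more of a non-word character (captured as 'key'); then one or more of any character (non-capturing group); then a non-whitespace character, then optionally the literal '4', then zero or more of any character (captured).
A non-greedy quantifier consumes as few characters as it can — just enough that the remainder of the pattern still matches from where it stops; whatever follows it matches normally.
Walking the string: at [3:33] match 'nn3wo-x@44n-- .831ooo==/vubm47', groups = ('nn3w', '7').
`findall` packs the 2 group values into a tuple for every match.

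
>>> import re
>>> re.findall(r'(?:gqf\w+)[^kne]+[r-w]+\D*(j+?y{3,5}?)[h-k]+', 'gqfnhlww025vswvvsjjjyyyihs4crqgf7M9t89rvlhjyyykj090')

['jyyy']

With a single group, `findall` returns only what that group captured — 1 item.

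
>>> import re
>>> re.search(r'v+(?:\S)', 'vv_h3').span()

(0, 3)

The pattern matches one or more of a literal 'v'; then a non-whitespace character (non-capturing group).
`re.search` tries every starting position until one works.
The match spans [0:3] → 'vv_'.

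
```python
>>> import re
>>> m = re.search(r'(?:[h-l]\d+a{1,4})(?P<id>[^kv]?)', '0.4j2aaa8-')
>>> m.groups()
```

('8',)

The match spans [3:9] → 'j2aaa8'.
Captured: group 1 = '8'.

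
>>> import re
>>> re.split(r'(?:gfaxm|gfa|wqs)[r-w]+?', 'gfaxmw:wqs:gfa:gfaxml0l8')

['', ':wqs:gfa:gfaxml0l8']

Matches to split on: at [0:6] → 'gfaxmw'.
Each match becomes a cut point; 2 segments remain.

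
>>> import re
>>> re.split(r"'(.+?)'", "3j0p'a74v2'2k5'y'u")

A `+?`/`*?`/`{m,n}?` starts at its minimum and grows only as far as needed for what follows to match.
Matches to split on: at [4:11] → "'a74v2'"; at [14:17] → "'y'".
`re.split` interleaves the captured-group text with the surrounding fragments.

['3j0p', 'a74v2', '2k5', 'y', 'u']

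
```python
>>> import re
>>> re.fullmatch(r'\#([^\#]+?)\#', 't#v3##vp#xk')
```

None

For `fullmatch`, every character of the input must be accounted for by the pattern.
Here the string isn't matched end-to-end, so the call returns None.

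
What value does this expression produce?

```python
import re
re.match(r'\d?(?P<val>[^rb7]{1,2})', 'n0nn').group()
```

'n0'

The pattern matches optionally a digit; then 1 to 2 of any character except [rb7] (captured as 'val').
With `match`, the pattern is implicitly anchored at the beginning.
The match spans [0:2] → 'n0'.
Captured: group 1 = 'n0'.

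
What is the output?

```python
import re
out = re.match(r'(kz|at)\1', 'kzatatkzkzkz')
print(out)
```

None

With `match`, the pattern is implicitly anchored at the beginning.
Here the pattern fails at index 0, so the call returns None.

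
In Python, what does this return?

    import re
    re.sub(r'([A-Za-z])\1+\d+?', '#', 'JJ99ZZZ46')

'#9#6'

The backreference `\1` re-matches whatever the first group consumed, character for character.
Matches: at [0:3] → 'JJ9'; at [4:8] → 'ZZZ4'.
Every occurrence is swapped for '#'.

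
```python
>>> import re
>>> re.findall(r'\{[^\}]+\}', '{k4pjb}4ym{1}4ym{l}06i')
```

Walking the string: at [0:7] → '{k4pjb}'; at [10:13] → '{1}'; at [16:19] → '{l}'.
No capturing groups, so `findall` returns the 3 full match strings.

['{k4pjb}', '{1}', '{l}']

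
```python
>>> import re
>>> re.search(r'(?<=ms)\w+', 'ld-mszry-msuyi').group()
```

'zry'

Lookahead/lookbehind check context without consuming it, so the matched span excludes the asserted characters.
The match spans [5:8] → 'zry'.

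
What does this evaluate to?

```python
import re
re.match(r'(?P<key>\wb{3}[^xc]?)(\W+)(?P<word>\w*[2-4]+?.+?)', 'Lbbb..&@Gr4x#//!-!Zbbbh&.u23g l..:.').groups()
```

This matches a word character, then exactly 3 of a literal 'b', then optionally any character except [xc] (captured as 'key'); then one or more of a non-word character (captured); then zero or more of a word character, then one or more of a character in [2-4] (lazy), then one or more of any character (lazy) (captured as 'word').
A non-greedy quantifier consumes as few characters as it can — just enough that the remainder of the pattern still matches from where it stops; whatever follows it matches normally.
With `match`, the pattern is implicitly anchored at the beginning.
The match spans [0:12] → 'Lbbb..&@Gr4x'.
Captured: group 1 = 'Lbbb.', group 2 = '.&@', group 3 = 'Gr4x'.

('Lbbb.', '.&@', 'Gr4x')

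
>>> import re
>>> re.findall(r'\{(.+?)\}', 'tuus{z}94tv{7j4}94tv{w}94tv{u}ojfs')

['z', '7j4', 'w', 'u']

The `?` after the quantifier makes it lazy — it takes as little as possible before letting the rest of the pattern try.
Scanning left to right: at [4:7] match '{z}', group 1 = 'z'; at [11:16] match '{7j4}', group 1 = '7j4'; at [20:23] match '{w}', group 1 = 'w'; at [27:30] match '{u}', group 1 = 'u'.
With a single group, `findall` returns only what that group captured — 4 items.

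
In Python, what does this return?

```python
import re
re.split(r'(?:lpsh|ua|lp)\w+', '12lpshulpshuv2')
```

['12', '']

Each match becomes a cut point; 2 segments remain.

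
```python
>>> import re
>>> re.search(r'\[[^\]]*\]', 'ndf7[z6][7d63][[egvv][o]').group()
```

'[z6]'

`search` walks the string left to right and returns the first match it finds.
The match spans [4:8] → '[z6]'.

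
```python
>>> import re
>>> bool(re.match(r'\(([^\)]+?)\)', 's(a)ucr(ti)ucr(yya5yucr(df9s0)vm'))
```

`re.match` only tries the pattern at the start of the string.
Here the pattern fails at index 0, so the call returns None, and `bool(None)` is False.

False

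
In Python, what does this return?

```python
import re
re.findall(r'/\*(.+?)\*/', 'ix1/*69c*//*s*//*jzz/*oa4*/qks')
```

['69c', 's', 'jzz/*oa4']

With the lazy modifier that quantifier settles for the fewest repetitions that let the rest of the pattern succeed (the atoms after it are unaffected and can still be greedy).
One capturing group, so `findall` returns just the captured substring from each match — 3 in all.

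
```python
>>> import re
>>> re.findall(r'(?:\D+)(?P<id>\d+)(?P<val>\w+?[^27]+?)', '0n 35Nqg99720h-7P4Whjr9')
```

[('35', 'Nq'), ('99720', 'h-'), ('4', 'Wh')]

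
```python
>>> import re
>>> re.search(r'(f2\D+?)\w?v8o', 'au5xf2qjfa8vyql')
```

Pattern: the literal 'f2', then one or more of a non-digit (lazy) (captured); then optionally a word character, then the literal 'v8o'.
Unlike `match`, `search` isn't anchored — it looks for the pattern anywhere in the string.
Here no position works, so the call returns None.

None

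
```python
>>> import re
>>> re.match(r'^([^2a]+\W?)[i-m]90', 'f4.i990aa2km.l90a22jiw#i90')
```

None

With `match`, the pattern is implicitly anchored at the beginning.
Here the string doesn't start with a match, so the call returns None.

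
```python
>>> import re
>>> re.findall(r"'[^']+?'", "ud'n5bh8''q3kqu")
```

["'n5bh8'"]

`findall` yields the raw match text (1 of them) because the pattern has no groups.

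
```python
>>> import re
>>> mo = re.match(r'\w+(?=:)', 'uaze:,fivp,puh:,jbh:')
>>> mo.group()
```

Because the assertion is zero-width, the text it checks is not consumed and won't appear in the result.
`match` is anchored at position 0; if the pattern doesn't fit there, it returns None.
The match spans [0:4] → 'uaze'.

'uaze'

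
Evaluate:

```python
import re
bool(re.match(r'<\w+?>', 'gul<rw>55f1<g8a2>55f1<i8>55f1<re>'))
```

False

`re.match` only tries the pattern at the start of the string.
Here the pattern fails at index 0, so the call returns None, and `bool(None)` is False.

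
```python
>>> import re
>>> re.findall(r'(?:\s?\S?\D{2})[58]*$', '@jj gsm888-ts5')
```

The pattern matches optionally whitespace, then optionally a non-whitespace character, then exactly 2 of a non-digit (non-capturing group); then zero or more of one of [58]; then anchored at the end.
Matches: at [10:14] → '-ts5'.
Since nothing is captured, `findall` lists the 1 matched substring directly.

['-ts5']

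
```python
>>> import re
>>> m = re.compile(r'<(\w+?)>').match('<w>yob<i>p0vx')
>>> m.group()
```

'<w>'

`match` is anchored at position 0; if the pattern doesn't fit there, it returns None.
The match spans [0:3] → '<w>'.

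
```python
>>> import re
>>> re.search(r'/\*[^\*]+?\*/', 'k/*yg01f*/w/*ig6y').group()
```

`re.search` tries every starting position until one works.
The match spans [1:10] → '/*yg01f*/'.

'/*yg01f*/'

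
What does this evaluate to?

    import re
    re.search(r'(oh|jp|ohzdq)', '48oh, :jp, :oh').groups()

The match spans [2:4] → 'oh'.
Captured: group 1 = 'oh'.

('oh',)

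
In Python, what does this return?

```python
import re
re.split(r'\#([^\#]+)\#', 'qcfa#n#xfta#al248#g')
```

['qcfa', 'n', 'xfta', 'al248', 'g']

Matches to split on: at [4:7] → '#n#'; at [11:18] → '#al248#'.
The group in the pattern means `split` returns the separators' captures alongside the pieces.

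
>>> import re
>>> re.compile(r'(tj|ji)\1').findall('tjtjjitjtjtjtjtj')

`\1` is not a pattern — it's the concrete string captured by group 1, re-applied verbatim.
Matches: at [0:4] match 'tjtj', group 1 = 'tj'; at [6:10] match 'tjtj', group 1 = 'tj'; at [10:14] match 'tjtj', group 1 = 'tj'.
One capturing group, so `findall` returns just the captured substring from each match — 3 in all.

['tj', 'tj', 'tj']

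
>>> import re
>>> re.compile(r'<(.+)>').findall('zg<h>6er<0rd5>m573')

Matches: at [2:14] match '<h>6er<0rd5>', group 1 = 'h>6er<0rd5'.
One capturing group, so `findall` returns just the captured substring from the one match — 1 in all.

['h>6er<0rd5']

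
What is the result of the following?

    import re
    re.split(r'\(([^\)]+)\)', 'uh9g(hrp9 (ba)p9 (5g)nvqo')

['uh9g', 'hrp9 (ba', 'p9 ', '5g', 'nvqo']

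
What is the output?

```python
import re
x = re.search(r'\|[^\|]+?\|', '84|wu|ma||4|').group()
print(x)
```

|wu|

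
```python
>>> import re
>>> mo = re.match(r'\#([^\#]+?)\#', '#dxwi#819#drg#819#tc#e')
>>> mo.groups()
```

('dxwi',)

`match` is anchored at position 0; if the pattern doesn't fit there, it returns None.
The match spans [0:6] → '#dxwi#'.
Captured: group 1 = 'dxwi'.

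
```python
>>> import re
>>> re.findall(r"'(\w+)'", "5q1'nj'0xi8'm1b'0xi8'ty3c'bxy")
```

['nj', 'm1b', 'ty3c']

`findall` collects group 1 from each match (3 total).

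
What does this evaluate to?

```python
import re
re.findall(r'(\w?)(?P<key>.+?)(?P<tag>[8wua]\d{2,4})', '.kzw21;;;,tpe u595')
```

[('', '.kz', 'w21'), ('', ';;;,tpe ', 'u595')]

A `+?`/`*?`/`{m,n}?` starts at its minimum and grows only as far as needed for what follows to match.
With 3 capturing groups, `findall` returns a 3-tuple per match.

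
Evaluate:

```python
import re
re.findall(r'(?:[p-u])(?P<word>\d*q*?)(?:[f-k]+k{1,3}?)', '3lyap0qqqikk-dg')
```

The pattern matches a character in [p-u] (non-capturing group); then zero or more of a digit, then zero or more of a literal 'q' (lazy) (captured as 'word'); then one or more of a character in [f-k], then 1 to 3 of the literal 'k' (lazy) (non-capturing group).
Walking the string: at [4:12] match 'p0qqqikk', group 1 = '0qqq'.
Because there's exactly one group, `findall` drops the full match and keeps group 1 from the one hit.

['0qqq']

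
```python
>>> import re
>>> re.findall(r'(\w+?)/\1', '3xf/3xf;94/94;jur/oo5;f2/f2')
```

['3xf', '94', 'f2']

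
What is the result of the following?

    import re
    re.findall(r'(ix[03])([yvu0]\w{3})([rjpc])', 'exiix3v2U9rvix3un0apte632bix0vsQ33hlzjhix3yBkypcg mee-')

[('ix3', 'v2U9', 'r'), ('ix3', 'un0a', 'p'), ('ix3', 'yBky', 'p')]

This matches the literal 'ix', then one of [03] (captured); then one of [yvu0], then exactly 3 of a word character (captured); then one of [rjpc] (captured).
Scanning left to right: at [3:11] match 'ix3v2U9r', groups = ('ix3', 'v2U9', 'r'); at [12:20] match 'ix3un0ap', groups = ('ix3', 'un0a', 'p'); at [39:47] match 'ix3yBkyp', groups = ('ix3', 'yBky', 'p').
Multiple groups make `findall` return tuples — one 3-tuple for each match.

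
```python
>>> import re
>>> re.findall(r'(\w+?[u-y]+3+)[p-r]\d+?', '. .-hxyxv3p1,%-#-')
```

['hxyxv3']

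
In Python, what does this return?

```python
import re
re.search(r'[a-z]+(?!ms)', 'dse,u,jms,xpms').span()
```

Because the assertion is negative and zero-width, positions next to the forbidden text are skipped.
`re.search` scans for the first position where the pattern succeeds.
The match spans [0:3] → 'dse'.

(0, 3)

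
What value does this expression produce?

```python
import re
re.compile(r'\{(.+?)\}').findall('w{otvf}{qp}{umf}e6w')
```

Because the quantifier is non-greedy, it stops expanding at the earliest point where the rest of the pattern can succeed.
Matches: at [1:7] match '{otvf}', group 1 = 'otvf'; at [7:11] match '{qp}', group 1 = 'qp'; at [11:16] match '{umf}', group 1 = 'umf'.
One capturing group, so `findall` returns just the captured substring from each match — 3 in all.

['otvf', 'qp', 'umf']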